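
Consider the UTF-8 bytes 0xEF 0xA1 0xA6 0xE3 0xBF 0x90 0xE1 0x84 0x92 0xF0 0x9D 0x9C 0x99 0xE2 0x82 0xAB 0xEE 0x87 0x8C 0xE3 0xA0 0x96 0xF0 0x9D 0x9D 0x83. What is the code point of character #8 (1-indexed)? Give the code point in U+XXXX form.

U+1D743

Offset 0: leading byte 0xEF = 11101111 → 3-byte char #1 = EF A1 A6.
Offset 3: leading byte 0xE3 = 11100011 → 3-byte char #2 = E3 BF 90.
Offset 6: leading byte 0xE1 = 11100001 → 3-byte char #3 = E1 84 92.
Offset 9: leading byte 0xF0 = 11110000 → 4-byte char #4 = F0 9D 9C 99.
Offset 13: leading byte 0xE2 = 11100010 → 3-byte char #5 = E2 82 AB.
Offset 16: leading byte 0xEE = 11101110 → 3-byte char #6 = EE 87 8C.
Offset 19: leading byte 0xE3 = 11100011 → 3-byte char #7 = E3 A0 96.
Offset 22: leading byte 0xF0 = 11110000 → 4-byte char #8 = F0 9D 9D 83.
Leading byte 0xF0 = 11110000 matches 11110xxx → 4-byte sequence.
Byte 1: 0xF0 = 11110000, payload 000 (3 bits).
Byte 2: 0x9D = 10011101 (10xxxxxx ✓), payload 011101.
Byte 3: 0x9D = 10011101 (10xxxxxx ✓), payload 011101.
Byte 4: 0x83 = 10000011 (10xxxxxx ✓), payload 000011.
Concatenate: 000011101011101000011 = 0x1D743 (21 bits → U+1D743).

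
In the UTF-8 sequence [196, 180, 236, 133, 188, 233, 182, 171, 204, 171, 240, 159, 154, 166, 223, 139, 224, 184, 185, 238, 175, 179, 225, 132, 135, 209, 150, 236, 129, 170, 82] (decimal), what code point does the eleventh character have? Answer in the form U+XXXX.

U+C06A

Offset 0: leading byte 0xC4 = 11000100 → 2-byte char #1 = C4 B4.
Offset 2: leading byte 0xEC = 11101100 → 3-byte char #2 = EC 85 BC.
Offset 5: leading byte 0xE9 = 11101001 → 3-byte char #3 = E9 B6 AB.
Offset 8: leading byte 0xCC = 11001100 → 2-byte char #4 = CC AB.
Offset 10: leading byte 0xF0 = 11110000 → 4-byte char #5 = F0 9F 9A A6.
Offset 14: leading byte 0xDF = 11011111 → 2-byte char #6 = DF 8B.
Offset 16: leading byte 0xE0 = 11100000 → 3-byte char #7 = E0 B8 B9.
Offset 19: leading byte 0xEE = 11101110 → 3-byte char #8 = EE AF B3.
Offset 22: leading byte 0xE1 = 11100001 → 3-byte char #9 = E1 84 87.
Offset 25: leading byte 0xD1 = 11010001 → 2-byte char #10 = D1 96.
Offset 27: leading byte 0xEC = 11101100 → 3-byte char #11 = EC 81 AA.
Leading byte 0xEC = 11101100 matches 1110xxxx → 3-byte sequence.
Byte 1: 0xEC = 11101100, payload 1100 (4 bits).
Byte 2: 0x81 = 10000001 (10xxxxxx ✓), payload 000001.
Byte 3: 0xAA = 10101010 (10xxxxxx ✓), payload 101010.
Concatenate: 1100000001101010 = 0xC06A (16 bits → U+C06A).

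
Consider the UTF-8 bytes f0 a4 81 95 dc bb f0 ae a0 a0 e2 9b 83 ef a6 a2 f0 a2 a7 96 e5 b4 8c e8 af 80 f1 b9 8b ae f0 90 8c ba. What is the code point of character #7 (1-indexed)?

Offset 0: leading byte 0xF0 = 11110000 → 4-byte char #1 = F0 A4 81 95.
Offset 4: leading byte 0xDC = 11011100 → 2-byte char #2 = DC BB.
Offset 6: leading byte 0xF0 = 11110000 → 4-byte char #3 = F0 AE A0 A0.
Offset 10: leading byte 0xE2 = 11100010 → 3-byte char #4 = E2 9B 83.
Offset 13: leading byte 0xEF = 11101111 → 3-byte char #5 = EF A6 A2.
Offset 16: leading byte 0xF0 = 11110000 → 4-byte char #6 = F0 A2 A7 96.
Offset 20: leading byte 0xE5 = 11100101 → 3-byte char #7 = E5 B4 8C.
Leading byte 0xE5 = 11100101 matches 1110xxxx → 3-byte sequence.
Byte 1: 0xE5 = 11100101, payload 0101 (4 bits).
Byte 2: 0xB4 = 10110100 (10xxxxxx ✓), payload 110100.
Byte 3: 0x8C = 10001100 (10xxxxxx ✓), payload 001100.
Concatenate: 0101110100001100 = 0x5D0C (16 bits → U+5D0C).

U+5D0C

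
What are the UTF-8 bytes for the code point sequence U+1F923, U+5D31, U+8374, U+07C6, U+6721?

F0 9F A4 A3 E5 B4 B1 E8 8D B4 DF 86 E6 9C A1

U+1F923: 4-byte form → F0 9F A4 A3.
U+5D31: 3-byte form → E5 B4 B1.
U+8374: 3-byte form → E8 8D B4.
U+07C6: 2-byte form → DF 86.
U+6721: 3-byte form → E6 9C A1.
Concatenated (15 bytes): F0 9F A4 A3 E5 B4 B1 E8 8D B4 DF 86 E6 9C A1.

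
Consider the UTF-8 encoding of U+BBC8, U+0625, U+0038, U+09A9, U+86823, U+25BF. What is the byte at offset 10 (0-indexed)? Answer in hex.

0x86

U+BBC8 → 3-byte form EB AF 88 at offsets 0–2.
U+0625 → 2-byte form D8 A5 at offsets 3–4.
U+0038 → 1-byte form 38 at offsets 5–5.
U+09A9 → 3-byte form E0 A6 A9 at offsets 6–8.
U+86823 → 4-byte form F2 86 A0 A3 at offsets 9–12.
Offset 10 falls in char 5's range; it's byte 2 of F2 86 A0 A3 = 0x86.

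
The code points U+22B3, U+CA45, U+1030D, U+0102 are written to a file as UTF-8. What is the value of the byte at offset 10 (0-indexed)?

0xC4

U+22B3 → 3-byte form E2 8A B3 at offsets 0–2.
U+CA45 → 3-byte form EC A9 85 at offsets 3–5.
U+1030D → 4-byte form F0 90 8C 8D at offsets 6–9.
U+0102 → 2-byte form C4 82 at offsets 10–11.
Offset 10 falls in char 4's range; it's byte 1 of C4 82 = 0xC4.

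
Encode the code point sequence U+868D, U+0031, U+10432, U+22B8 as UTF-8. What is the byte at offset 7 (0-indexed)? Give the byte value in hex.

0xB2

U+868D → 3-byte form E8 9A 8D at offsets 0–2.
U+0031 → 1-byte form 31 at offsets 3–3.
U+10432 → 4-byte form F0 90 90 B2 at offsets 4–7.
Offset 7 falls in char 3's range; it's byte 4 of F0 90 90 B2 = 0xB2.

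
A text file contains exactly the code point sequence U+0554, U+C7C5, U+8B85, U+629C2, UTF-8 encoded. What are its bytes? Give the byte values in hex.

U+0554: 2-byte form → D5 94.
U+C7C5: 3-byte form → EC 9F 85.
U+8B85: 3-byte form → E8 AE 85.
U+629C2: 4-byte form → F1 A2 A7 82.
Concatenated (12 bytes): D5 94 EC 9F 85 E8 AE 85 F1 A2 A7 82.

D5 94 EC 9F 85 E8 AE 85 F1 A2 A7 82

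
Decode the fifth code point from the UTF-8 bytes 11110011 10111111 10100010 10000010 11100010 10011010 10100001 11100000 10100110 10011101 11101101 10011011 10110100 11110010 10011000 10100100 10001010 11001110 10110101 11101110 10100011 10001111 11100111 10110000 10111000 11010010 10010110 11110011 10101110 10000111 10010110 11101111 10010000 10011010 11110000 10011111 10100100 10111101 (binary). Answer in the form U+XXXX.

Offset 0: leading byte 0xF3 = 11110011 → 4-byte char #1 = F3 BF A2 82.
Offset 4: leading byte 0xE2 = 11100010 → 3-byte char #2 = E2 9A A1.
Offset 7: leading byte 0xE0 = 11100000 → 3-byte char #3 = E0 A6 9D.
Offset 10: leading byte 0xED = 11101101 → 3-byte char #4 = ED 9B B4.
Offset 13: leading byte 0xF2 = 11110010 → 4-byte char #5 = F2 98 A4 8A.
Leading byte 0xF2 = 11110010 matches 11110xxx → 4-byte sequence.
Byte 1: 0xF2 = 11110010, payload 010 (3 bits).
Byte 2: 0x98 = 10011000 (10xxxxxx ✓), payload 011000.
Byte 3: 0xA4 = 10100100 (10xxxxxx ✓), payload 100100.
Byte 4: 0x8A = 10001010 (10xxxxxx ✓), payload 001010.
Concatenate: 010011000100100001010 = 0x9890A (21 bits → U+9890A).

U+9890A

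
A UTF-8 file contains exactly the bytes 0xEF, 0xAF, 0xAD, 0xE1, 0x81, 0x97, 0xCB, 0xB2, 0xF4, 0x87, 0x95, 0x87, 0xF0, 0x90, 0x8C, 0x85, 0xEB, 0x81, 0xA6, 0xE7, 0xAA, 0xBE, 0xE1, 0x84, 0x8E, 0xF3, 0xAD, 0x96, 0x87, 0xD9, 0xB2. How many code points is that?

Byte at offset 0: 0xEF = 11101111 → 3-byte char (#1). Advance 3.
Byte at offset 3: 0xE1 = 11100001 → 3-byte char (#2). Advance 3.
Byte at offset 6: 0xCB = 11001011 → 2-byte char (#3). Advance 2.
Byte at offset 8: 0xF4 = 11110100 → 4-byte char (#4). Advance 4.
Byte at offset 12: 0xF0 = 11110000 → 4-byte char (#5). Advance 4.
Byte at offset 16: 0xEB = 11101011 → 3-byte char (#6). Advance 3.
Byte at offset 19: 0xE7 = 11100111 → 3-byte char (#7). Advance 3.
Byte at offset 22: 0xE1 = 11100001 → 3-byte char (#8). Advance 3.
Byte at offset 25: 0xF3 = 11110011 → 4-byte char (#9). Advance 4.
Byte at offset 29: 0xD9 = 11011001 → 2-byte char (#10). Advance 2.
Reached end at offset 31 after 10 code points.

10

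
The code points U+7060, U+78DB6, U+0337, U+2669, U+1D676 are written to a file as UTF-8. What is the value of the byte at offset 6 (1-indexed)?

0xB6

1-indexed offset 6 is 0-indexed offset 5.
U+7060 → 3-byte form E7 81 A0 at offsets 0–2.
U+78DB6 → 4-byte form F1 B8 B6 B6 at offsets 3–6.
Offset 5 falls in char 2's range; it's byte 3 of F1 B8 B6 B6 = 0xB6.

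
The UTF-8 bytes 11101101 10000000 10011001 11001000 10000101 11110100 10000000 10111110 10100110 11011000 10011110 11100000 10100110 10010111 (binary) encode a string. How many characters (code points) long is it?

Byte at offset 0: 0xED = 11101101 → 3-byte char (#1). Advance 3.
Byte at offset 3: 0xC8 = 11001000 → 2-byte char (#2). Advance 2.
Byte at offset 5: 0xF4 = 11110100 → 4-byte char (#3). Advance 4.
Byte at offset 9: 0xD8 = 11011000 → 2-byte char (#4). Advance 2.
Byte at offset 11: 0xE0 = 11100000 → 3-byte char (#5). Advance 3.
Reached end at offset 14 after 5 code points.

5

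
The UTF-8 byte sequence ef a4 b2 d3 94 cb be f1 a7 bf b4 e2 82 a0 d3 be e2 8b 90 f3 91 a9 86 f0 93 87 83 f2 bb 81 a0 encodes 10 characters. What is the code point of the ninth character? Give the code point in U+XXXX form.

Offset 0: leading byte 0xEF = 11101111 → 3-byte char #1 = EF A4 B2.
Offset 3: leading byte 0xD3 = 11010011 → 2-byte char #2 = D3 94.
Offset 5: leading byte 0xCB = 11001011 → 2-byte char #3 = CB BE.
Offset 7: leading byte 0xF1 = 11110001 → 4-byte char #4 = F1 A7 BF B4.
Offset 11: leading byte 0xE2 = 11100010 → 3-byte char #5 = E2 82 A0.
Offset 14: leading byte 0xD3 = 11010011 → 2-byte char #6 = D3 BE.
Offset 16: leading byte 0xE2 = 11100010 → 3-byte char #7 = E2 8B 90.
Offset 19: leading byte 0xF3 = 11110011 → 4-byte char #8 = F3 91 A9 86.
Offset 23: leading byte 0xF0 = 11110000 → 4-byte char #9 = F0 93 87 83.
Leading byte 0xF0 = 11110000 matches 11110xxx → 4-byte sequence.
Byte 1: 0xF0 = 11110000, payload 000 (3 bits).
Byte 2: 0x93 = 10010011 (10xxxxxx ✓), payload 010011.
Byte 3: 0x87 = 10000111 (10xxxxxx ✓), payload 000111.
Byte 4: 0x83 = 10000011 (10xxxxxx ✓), payload 000011.
Concatenate: 000010011000111000011 = 0x131C3 (21 bits → U+131C3).

U+131C3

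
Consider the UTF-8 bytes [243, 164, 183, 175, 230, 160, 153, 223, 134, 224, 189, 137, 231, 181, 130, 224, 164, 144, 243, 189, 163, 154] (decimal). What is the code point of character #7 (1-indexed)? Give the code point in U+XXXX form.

Offset 0: leading byte 0xF3 = 11110011 → 4-byte char #1 = F3 A4 B7 AF.
Offset 4: leading byte 0xE6 = 11100110 → 3-byte char #2 = E6 A0 99.
Offset 7: leading byte 0xDF = 11011111 → 2-byte char #3 = DF 86.
Offset 9: leading byte 0xE0 = 11100000 → 3-byte char #4 = E0 BD 89.
Offset 12: leading byte 0xE7 = 11100111 → 3-byte char #5 = E7 B5 82.
Offset 15: leading byte 0xE0 = 11100000 → 3-byte char #6 = E0 A4 90.
Offset 18: leading byte 0xF3 = 11110011 → 4-byte char #7 = F3 BD A3 9A.
Leading byte 0xF3 = 11110011 matches 11110xxx → 4-byte sequence.
Byte 1: 0xF3 = 11110011, payload 011 (3 bits).
Byte 2: 0xBD = 10111101 (10xxxxxx ✓), payload 111101.
Byte 3: 0xA3 = 10100011 (10xxxxxx ✓), payload 100011.
Byte 4: 0x9A = 10011010 (10xxxxxx ✓), payload 011010.
Concatenate: 011111101100011011010 = 0xFD8DA (21 bits → U+FD8DA).

U+FD8DA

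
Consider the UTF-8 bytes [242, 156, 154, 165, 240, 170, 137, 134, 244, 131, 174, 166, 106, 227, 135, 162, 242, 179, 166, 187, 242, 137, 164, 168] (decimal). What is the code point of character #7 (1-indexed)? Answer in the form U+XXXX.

U+89928

Offset 0: leading byte 0xF2 = 11110010 → 4-byte char #1 = F2 9C 9A A5.
Offset 4: leading byte 0xF0 = 11110000 → 4-byte char #2 = F0 AA 89 86.
Offset 8: leading byte 0xF4 = 11110100 → 4-byte char #3 = F4 83 AE A6.
Offset 12: leading byte 0x6A = 01101010 → 1-byte char #4 = 6A.
Offset 13: leading byte 0xE3 = 11100011 → 3-byte char #5 = E3 87 A2.
Offset 16: leading byte 0xF2 = 11110010 → 4-byte char #6 = F2 B3 A6 BB.
Offset 20: leading byte 0xF2 = 11110010 → 4-byte char #7 = F2 89 A4 A8.
Leading byte 0xF2 = 11110010 matches 11110xxx → 4-byte sequence.
Byte 1: 0xF2 = 11110010, payload 010 (3 bits).
Byte 2: 0x89 = 10001001 (10xxxxxx ✓), payload 001001.
Byte 3: 0xA4 = 10100100 (10xxxxxx ✓), payload 100100.
Byte 4: 0xA8 = 10101000 (10xxxxxx ✓), payload 101000.
Concatenate: 010001001100100101000 = 0x89928 (21 bits → U+89928).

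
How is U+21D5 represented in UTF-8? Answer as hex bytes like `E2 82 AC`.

U+21D5 = 0x21D5 = 8661 decimal. In range U+0800–U+FFFF → 3-byte form: 1110xxxx 10xxxxxx 10xxxxxx.
Binary (16 bits): 0010000111010101.
Split 4+6+6: 0010 | 000111 | 010101.
Byte 1: 11100010 = 0xE2.
Byte 2: 10000111 = 0x87.
Byte 3: 10010101 = 0x95.

E2 87 95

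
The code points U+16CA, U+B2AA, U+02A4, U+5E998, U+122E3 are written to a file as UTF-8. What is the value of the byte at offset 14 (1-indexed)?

1-indexed offset 14 is 0-indexed offset 13.
U+16CA → 3-byte form E1 9B 8A at offsets 0–2.
U+B2AA → 3-byte form EB 8A AA at offsets 3–5.
U+02A4 → 2-byte form CA A4 at offsets 6–7.
U+5E998 → 4-byte form F1 9E A6 98 at offsets 8–11.
U+122E3 → 4-byte form F0 92 8B A3 at offsets 12–15.
Offset 13 falls in char 5's range; it's byte 2 of F0 92 8B A3 = 0x92.

0x92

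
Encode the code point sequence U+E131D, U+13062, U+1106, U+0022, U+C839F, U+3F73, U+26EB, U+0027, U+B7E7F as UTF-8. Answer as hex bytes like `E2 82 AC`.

F3 A1 8C 9D F0 93 81 A2 E1 84 86 22 F3 88 8E 9F E3 BD B3 E2 9B AB 27 F2 B7 B9 BF

U+E131D: 4-byte form → F3 A1 8C 9D.
U+13062: 4-byte form → F0 93 81 A2.
U+1106: 3-byte form → E1 84 86.
U+0022: 1-byte form → 22.
U+C839F: 4-byte form → F3 88 8E 9F.
U+3F73: 3-byte form → E3 BD B3.
U+26EB: 3-byte form → E2 9B AB.
U+0027: 1-byte form → 27.
U+B7E7F: 4-byte form → F2 B7 B9 BF.
Concatenated (27 bytes): F3 A1 8C 9D F0 93 81 A2 E1 84 86 22 F3 88 8E 9F E3 BD B3 E2 9B AB 27 F2 B7 B9 BF.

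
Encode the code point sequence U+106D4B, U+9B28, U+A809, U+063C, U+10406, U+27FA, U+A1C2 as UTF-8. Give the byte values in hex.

U+106D4B: 4-byte form → F4 86 B5 8B.
U+9B28: 3-byte form → E9 AC A8.
U+A809: 3-byte form → EA A0 89.
U+063C: 2-byte form → D8 BC.
U+10406: 4-byte form → F0 90 90 86.
U+27FA: 3-byte form → E2 9F BA.
U+A1C2: 3-byte form → EA 87 82.
Concatenated (22 bytes): F4 86 B5 8B E9 AC A8 EA A0 89 D8 BC F0 90 90 86 E2 9F BA EA 87 82.

F4 86 B5 8B E9 AC A8 EA A0 89 D8 BC F0 90 90 86 E2 9F BA EA 87 82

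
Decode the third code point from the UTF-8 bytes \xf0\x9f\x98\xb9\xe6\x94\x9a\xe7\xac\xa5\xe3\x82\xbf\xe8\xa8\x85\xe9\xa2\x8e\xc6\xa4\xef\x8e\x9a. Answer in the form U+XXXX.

U+7B25

Offset 0: leading byte 0xF0 = 11110000 → 4-byte char #1 = F0 9F 98 B9.
Offset 4: leading byte 0xE6 = 11100110 → 3-byte char #2 = E6 94 9A.
Offset 7: leading byte 0xE7 = 11100111 → 3-byte char #3 = E7 AC A5.
Leading byte 0xE7 = 11100111 matches 1110xxxx → 3-byte sequence.
Byte 1: 0xE7 = 11100111, payload 0111 (4 bits).
Byte 2: 0xAC = 10101100 (10xxxxxx ✓), payload 101100.
Byte 3: 0xA5 = 10100101 (10xxxxxx ✓), payload 100101.
Concatenate: 0111101100100101 = 0x7B25 (16 bits → U+7B25).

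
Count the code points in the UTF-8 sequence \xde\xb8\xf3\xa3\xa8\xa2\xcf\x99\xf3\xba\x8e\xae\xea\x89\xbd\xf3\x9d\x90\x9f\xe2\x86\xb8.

Byte at offset 0: 0xDE = 11011110 → 2-byte char (#1). Advance 2.
Byte at offset 2: 0xF3 = 11110011 → 4-byte char (#2). Advance 4.
Byte at offset 6: 0xCF = 11001111 → 2-byte char (#3). Advance 2.
Byte at offset 8: 0xF3 = 11110011 → 4-byte char (#4). Advance 4.
Byte at offset 12: 0xEA = 11101010 → 3-byte char (#5). Advance 3.
Byte at offset 15: 0xF3 = 11110011 → 4-byte char (#6). Advance 4.
Byte at offset 19: 0xE2 = 11100010 → 3-byte char (#7). Advance 3.
Reached end at offset 22 after 7 code points.

7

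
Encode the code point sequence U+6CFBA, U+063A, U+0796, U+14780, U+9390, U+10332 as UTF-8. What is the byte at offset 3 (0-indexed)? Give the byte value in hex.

0xBA

U+6CFBA → 4-byte form F1 AC BE BA at offsets 0–3.
Offset 3 falls in char 1's range; it's byte 4 of F1 AC BE BA = 0xBA.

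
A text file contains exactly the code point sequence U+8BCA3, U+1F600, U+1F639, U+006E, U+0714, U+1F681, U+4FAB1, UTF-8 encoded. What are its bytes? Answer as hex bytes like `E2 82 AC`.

U+8BCA3: 4-byte form → F2 8B B2 A3.
U+1F600: 4-byte form → F0 9F 98 80.
U+1F639: 4-byte form → F0 9F 98 B9.
U+006E: 1-byte form → 6E.
U+0714: 2-byte form → DC 94.
U+1F681: 4-byte form → F0 9F 9A 81.
U+4FAB1: 4-byte form → F1 8F AA B1.
Concatenated (23 bytes): F2 8B B2 A3 F0 9F 98 80 F0 9F 98 B9 6E DC 94 F0 9F 9A 81 F1 8F AA B1.

F2 8B B2 A3 F0 9F 98 80 F0 9F 98 B9 6E DC 94 F0 9F 9A 81 F1 8F AA B1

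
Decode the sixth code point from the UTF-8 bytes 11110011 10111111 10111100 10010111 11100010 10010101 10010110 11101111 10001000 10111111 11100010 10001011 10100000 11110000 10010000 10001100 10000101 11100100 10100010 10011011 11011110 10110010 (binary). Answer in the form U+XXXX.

U+489B

Offset 0: leading byte 0xF3 = 11110011 → 4-byte char #1 = F3 BF BC 97.
Offset 4: leading byte 0xE2 = 11100010 → 3-byte char #2 = E2 95 96.
Offset 7: leading byte 0xEF = 11101111 → 3-byte char #3 = EF 88 BF.
Offset 10: leading byte 0xE2 = 11100010 → 3-byte char #4 = E2 8B A0.
Offset 13: leading byte 0xF0 = 11110000 → 4-byte char #5 = F0 90 8C 85.
Offset 17: leading byte 0xE4 = 11100100 → 3-byte char #6 = E4 A2 9B.
Leading byte 0xE4 = 11100100 matches 1110xxxx → 3-byte sequence.
Byte 1: 0xE4 = 11100100, payload 0100 (4 bits).
Byte 2: 0xA2 = 10100010 (10xxxxxx ✓), payload 100010.
Byte 3: 0x9B = 10011011 (10xxxxxx ✓), payload 011011.
Concatenate: 0100100010011011 = 0x489B (16 bits → U+489B).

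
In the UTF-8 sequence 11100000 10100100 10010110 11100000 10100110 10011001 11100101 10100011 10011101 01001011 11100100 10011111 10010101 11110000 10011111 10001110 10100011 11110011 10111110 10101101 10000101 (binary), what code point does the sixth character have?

Offset 0: leading byte 0xE0 = 11100000 → 3-byte char #1 = E0 A4 96.
Offset 3: leading byte 0xE0 = 11100000 → 3-byte char #2 = E0 A6 99.
Offset 6: leading byte 0xE5 = 11100101 → 3-byte char #3 = E5 A3 9D.
Offset 9: leading byte 0x4B = 01001011 → 1-byte char #4 = 4B.
Offset 10: leading byte 0xE4 = 11100100 → 3-byte char #5 = E4 9F 95.
Offset 13: leading byte 0xF0 = 11110000 → 4-byte char #6 = F0 9F 8E A3.
Leading byte 0xF0 = 11110000 matches 11110xxx → 4-byte sequence.
Byte 1: 0xF0 = 11110000, payload 000 (3 bits).
Byte 2: 0x9F = 10011111 (10xxxxxx ✓), payload 011111.
Byte 3: 0x8E = 10001110 (10xxxxxx ✓), payload 001110.
Byte 4: 0xA3 = 10100011 (10xxxxxx ✓), payload 100011.
Concatenate: 000011111001110100011 = 0x1F3A3 (21 bits → U+1F3A3).

U+1F3A3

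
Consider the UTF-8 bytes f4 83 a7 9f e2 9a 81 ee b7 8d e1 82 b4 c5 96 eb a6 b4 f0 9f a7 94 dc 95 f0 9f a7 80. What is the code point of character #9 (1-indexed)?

Offset 0: leading byte 0xF4 = 11110100 → 4-byte char #1 = F4 83 A7 9F.
Offset 4: leading byte 0xE2 = 11100010 → 3-byte char #2 = E2 9A 81.
Offset 7: leading byte 0xEE = 11101110 → 3-byte char #3 = EE B7 8D.
Offset 10: leading byte 0xE1 = 11100001 → 3-byte char #4 = E1 82 B4.
Offset 13: leading byte 0xC5 = 11000101 → 2-byte char #5 = C5 96.
Offset 15: leading byte 0xEB = 11101011 → 3-byte char #6 = EB A6 B4.
Offset 18: leading byte 0xF0 = 11110000 → 4-byte char #7 = F0 9F A7 94.
Offset 22: leading byte 0xDC = 11011100 → 2-byte char #8 = DC 95.
Offset 24: leading byte 0xF0 = 11110000 → 4-byte char #9 = F0 9F A7 80.
Leading byte 0xF0 = 11110000 matches 11110xxx → 4-byte sequence.
Byte 1: 0xF0 = 11110000, payload 000 (3 bits).
Byte 2: 0x9F = 10011111 (10xxxxxx ✓), payload 011111.
Byte 3: 0xA7 = 10100111 (10xxxxxx ✓), payload 100111.
Byte 4: 0x80 = 10000000 (10xxxxxx ✓), payload 000000.
Concatenate: 000011111100111000000 = 0x1F9C0 (21 bits → U+1F9C0).

U+1F9C0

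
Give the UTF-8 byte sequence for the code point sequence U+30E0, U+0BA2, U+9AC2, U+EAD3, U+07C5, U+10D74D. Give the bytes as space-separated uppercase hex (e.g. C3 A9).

U+30E0: 3-byte form → E3 83 A0.
U+0BA2: 3-byte form → E0 AE A2.
U+9AC2: 3-byte form → E9 AB 82.
U+EAD3: 3-byte form → EE AB 93.
U+07C5: 2-byte form → DF 85.
U+10D74D: 4-byte form → F4 8D 9D 8D.
Concatenated (18 bytes): E3 83 A0 E0 AE A2 E9 AB 82 EE AB 93 DF 85 F4 8D 9D 8D.

E3 83 A0 E0 AE A2 E9 AB 82 EE AB 93 DF 85 F4 8D 9D 8D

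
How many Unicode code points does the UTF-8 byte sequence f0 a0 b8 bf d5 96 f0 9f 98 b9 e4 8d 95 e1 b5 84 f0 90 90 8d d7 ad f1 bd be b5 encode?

Byte at offset 0: 0xF0 = 11110000 → 4-byte char (#1). Advance 4.
Byte at offset 4: 0xD5 = 11010101 → 2-byte char (#2). Advance 2.
Byte at offset 6: 0xF0 = 11110000 → 4-byte char (#3). Advance 4.
Byte at offset 10: 0xE4 = 11100100 → 3-byte char (#4). Advance 3.
Byte at offset 13: 0xE1 = 11100001 → 3-byte char (#5). Advance 3.
Byte at offset 16: 0xF0 = 11110000 → 4-byte char (#6). Advance 4.
Byte at offset 20: 0xD7 = 11010111 → 2-byte char (#7). Advance 2.
Byte at offset 22: 0xF1 = 11110001 → 4-byte char (#8). Advance 4.
Reached end at offset 26 after 8 code points.

8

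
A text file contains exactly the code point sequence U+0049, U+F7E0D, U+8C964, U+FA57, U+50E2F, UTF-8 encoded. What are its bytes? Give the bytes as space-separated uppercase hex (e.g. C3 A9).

49 F3 B7 B8 8D F2 8C A5 A4 EF A9 97 F1 90 B8 AF

U+0049: 1-byte form → 49.
U+F7E0D: 4-byte form → F3 B7 B8 8D.
U+8C964: 4-byte form → F2 8C A5 A4.
U+FA57: 3-byte form → EF A9 97.
U+50E2F: 4-byte form → F1 90 B8 AF.
Concatenated (16 bytes): 49 F3 B7 B8 8D F2 8C A5 A4 EF A9 97 F1 90 B8 AF.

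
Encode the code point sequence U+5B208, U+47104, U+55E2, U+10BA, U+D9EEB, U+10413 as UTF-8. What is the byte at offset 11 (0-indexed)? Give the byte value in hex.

0xE1

U+5B208 → 4-byte form F1 9B 88 88 at offsets 0–3.
U+47104 → 4-byte form F1 87 84 84 at offsets 4–7.
U+55E2 → 3-byte form E5 97 A2 at offsets 8–10.
U+10BA → 3-byte form E1 82 BA at offsets 11–13.
Offset 11 falls in char 4's range; it's byte 1 of E1 82 BA = 0xE1.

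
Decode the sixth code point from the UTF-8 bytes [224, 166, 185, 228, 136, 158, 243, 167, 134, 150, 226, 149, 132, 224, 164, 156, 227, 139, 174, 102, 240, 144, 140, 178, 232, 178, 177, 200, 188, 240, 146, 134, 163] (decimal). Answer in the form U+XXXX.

U+32EE

Offset 0: leading byte 0xE0 = 11100000 → 3-byte char #1 = E0 A6 B9.
Offset 3: leading byte 0xE4 = 11100100 → 3-byte char #2 = E4 88 9E.
Offset 6: leading byte 0xF3 = 11110011 → 4-byte char #3 = F3 A7 86 96.
Offset 10: leading byte 0xE2 = 11100010 → 3-byte char #4 = E2 95 84.
Offset 13: leading byte 0xE0 = 11100000 → 3-byte char #5 = E0 A4 9C.
Offset 16: leading byte 0xE3 = 11100011 → 3-byte char #6 = E3 8B AE.
Leading byte 0xE3 = 11100011 matches 1110xxxx → 3-byte sequence.
Byte 1: 0xE3 = 11100011, payload 0011 (4 bits).
Byte 2: 0x8B = 10001011 (10xxxxxx ✓), payload 001011.
Byte 3: 0xAE = 10101110 (10xxxxxx ✓), payload 101110.
Concatenate: 0011001011101110 = 0x32EE (16 bits → U+32EE).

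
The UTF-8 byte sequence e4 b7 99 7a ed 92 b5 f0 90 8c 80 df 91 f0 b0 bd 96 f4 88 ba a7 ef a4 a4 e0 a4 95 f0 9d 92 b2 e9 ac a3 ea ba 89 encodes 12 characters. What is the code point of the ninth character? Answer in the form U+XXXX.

Offset 0: leading byte 0xE4 = 11100100 → 3-byte char #1 = E4 B7 99.
Offset 3: leading byte 0x7A = 01111010 → 1-byte char #2 = 7A.
Offset 4: leading byte 0xED = 11101101 → 3-byte char #3 = ED 92 B5.
Offset 7: leading byte 0xF0 = 11110000 → 4-byte char #4 = F0 90 8C 80.
Offset 11: leading byte 0xDF = 11011111 → 2-byte char #5 = DF 91.
Offset 13: leading byte 0xF0 = 11110000 → 4-byte char #6 = F0 B0 BD 96.
Offset 17: leading byte 0xF4 = 11110100 → 4-byte char #7 = F4 88 BA A7.
Offset 21: leading byte 0xEF = 11101111 → 3-byte char #8 = EF A4 A4.
Offset 24: leading byte 0xE0 = 11100000 → 3-byte char #9 = E0 A4 95.
Leading byte 0xE0 = 11100000 matches 1110xxxx → 3-byte sequence.
Byte 1: 0xE0 = 11100000, payload 0000 (4 bits).
Byte 2: 0xA4 = 10100100 (10xxxxxx ✓), payload 100100.
Byte 3: 0x95 = 10010101 (10xxxxxx ✓), payload 010101.
Concatenate: 0000100100010101 = 0x915 (16 bits → U+0915).

U+0915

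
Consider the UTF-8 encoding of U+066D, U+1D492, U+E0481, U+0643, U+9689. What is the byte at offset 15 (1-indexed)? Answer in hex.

0x89

1-indexed offset 15 is 0-indexed offset 14.
U+066D → 2-byte form D9 AD at offsets 0–1.
U+1D492 → 4-byte form F0 9D 92 92 at offsets 2–5.
U+E0481 → 4-byte form F3 A0 92 81 at offsets 6–9.
U+0643 → 2-byte form D9 83 at offsets 10–11.
U+9689 → 3-byte form E9 9A 89 at offsets 12–14.
Offset 14 falls in char 5's range; it's byte 3 of E9 9A 89 = 0x89.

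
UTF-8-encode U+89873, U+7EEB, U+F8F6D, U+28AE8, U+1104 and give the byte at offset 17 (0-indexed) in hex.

0x84

U+89873 → 4-byte form F2 89 A1 B3 at offsets 0–3.
U+7EEB → 3-byte form E7 BB AB at offsets 4–6.
U+F8F6D → 4-byte form F3 B8 BD AD at offsets 7–10.
U+28AE8 → 4-byte form F0 A8 AB A8 at offsets 11–14.
U+1104 → 3-byte form E1 84 84 at offsets 15–17.
Offset 17 falls in char 5's range; it's byte 3 of E1 84 84 = 0x84.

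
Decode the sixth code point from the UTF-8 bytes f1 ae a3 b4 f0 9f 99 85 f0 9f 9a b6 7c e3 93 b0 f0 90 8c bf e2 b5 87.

U+1033F

Offset 0: leading byte 0xF1 = 11110001 → 4-byte char #1 = F1 AE A3 B4.
Offset 4: leading byte 0xF0 = 11110000 → 4-byte char #2 = F0 9F 99 85.
Offset 8: leading byte 0xF0 = 11110000 → 4-byte char #3 = F0 9F 9A B6.
Offset 12: leading byte 0x7C = 01111100 → 1-byte char #4 = 7C.
Offset 13: leading byte 0xE3 = 11100011 → 3-byte char #5 = E3 93 B0.
Offset 16: leading byte 0xF0 = 11110000 → 4-byte char #6 = F0 90 8C BF.
Leading byte 0xF0 = 11110000 matches 11110xxx → 4-byte sequence.
Byte 1: 0xF0 = 11110000, payload 000 (3 bits).
Byte 2: 0x90 = 10010000 (10xxxxxx ✓), payload 010000.
Byte 3: 0x8C = 10001100 (10xxxxxx ✓), payload 001100.
Byte 4: 0xBF = 10111111 (10xxxxxx ✓), payload 111111.
Concatenate: 000010000001100111111 = 0x1033F (21 bits → U+1033F).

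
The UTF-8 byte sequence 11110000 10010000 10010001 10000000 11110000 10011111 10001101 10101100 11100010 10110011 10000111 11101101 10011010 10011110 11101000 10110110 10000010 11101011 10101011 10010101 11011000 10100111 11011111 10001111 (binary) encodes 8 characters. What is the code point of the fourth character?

Offset 0: leading byte 0xF0 = 11110000 → 4-byte char #1 = F0 90 91 80.
Offset 4: leading byte 0xF0 = 11110000 → 4-byte char #2 = F0 9F 8D AC.
Offset 8: leading byte 0xE2 = 11100010 → 3-byte char #3 = E2 B3 87.
Offset 11: leading byte 0xED = 11101101 → 3-byte char #4 = ED 9A 9E.
Leading byte 0xED = 11101101 matches 1110xxxx → 3-byte sequence.
Byte 1: 0xED = 11101101, payload 1101 (4 bits).
Byte 2: 0x9A = 10011010 (10xxxxxx ✓), payload 011010.
Byte 3: 0x9E = 10011110 (10xxxxxx ✓), payload 011110.
Concatenate: 1101011010011110 = 0xD69E (16 bits → U+D69E).

U+D69E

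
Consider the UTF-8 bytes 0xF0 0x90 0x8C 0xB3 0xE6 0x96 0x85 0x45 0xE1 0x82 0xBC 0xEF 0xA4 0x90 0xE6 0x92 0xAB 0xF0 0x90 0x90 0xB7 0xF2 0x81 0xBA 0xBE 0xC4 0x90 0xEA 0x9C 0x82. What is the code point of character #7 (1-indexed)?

Offset 0: leading byte 0xF0 = 11110000 → 4-byte char #1 = F0 90 8C B3.
Offset 4: leading byte 0xE6 = 11100110 → 3-byte char #2 = E6 96 85.
Offset 7: leading byte 0x45 = 01000101 → 1-byte char #3 = 45.
Offset 8: leading byte 0xE1 = 11100001 → 3-byte char #4 = E1 82 BC.
Offset 11: leading byte 0xEF = 11101111 → 3-byte char #5 = EF A4 90.
Offset 14: leading byte 0xE6 = 11100110 → 3-byte char #6 = E6 92 AB.
Offset 17: leading byte 0xF0 = 11110000 → 4-byte char #7 = F0 90 90 B7.
Leading byte 0xF0 = 11110000 matches 11110xxx → 4-byte sequence.
Byte 1: 0xF0 = 11110000, payload 000 (3 bits).
Byte 2: 0x90 = 10010000 (10xxxxxx ✓), payload 010000.
Byte 3: 0x90 = 10010000 (10xxxxxx ✓), payload 010000.
Byte 4: 0xB7 = 10110111 (10xxxxxx ✓), payload 110111.
Concatenate: 000010000010000110111 = 0x10437 (21 bits → U+10437).

U+10437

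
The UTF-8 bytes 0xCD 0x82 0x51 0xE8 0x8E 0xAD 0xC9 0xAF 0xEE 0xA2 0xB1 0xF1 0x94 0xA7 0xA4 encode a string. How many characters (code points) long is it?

6

Byte at offset 0: 0xCD = 11001101 → 2-byte char (#1). Advance 2.
Byte at offset 2: 0x51 = 01010001 → 1-byte char (#2). Advance 1.
Byte at offset 3: 0xE8 = 11101000 → 3-byte char (#3). Advance 3.
Byte at offset 6: 0xC9 = 11001001 → 2-byte char (#4). Advance 2.
Byte at offset 8: 0xEE = 11101110 → 3-byte char (#5). Advance 3.
Byte at offset 11: 0xF1 = 11110001 → 4-byte char (#6). Advance 4.
Reached end at offset 15 after 6 code points.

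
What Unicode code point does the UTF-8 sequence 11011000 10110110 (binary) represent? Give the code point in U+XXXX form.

Leading byte 0xD8 = 11011000 matches 110xxxxx → 2-byte sequence.
Byte 1: 0xD8 = 11011000, payload 11000 (5 bits).
Byte 2: 0xB6 = 10110110 (10xxxxxx ✓), payload 110110.
Concatenate: 11000110110 = 0x636 (11 bits → U+0636).

U+0636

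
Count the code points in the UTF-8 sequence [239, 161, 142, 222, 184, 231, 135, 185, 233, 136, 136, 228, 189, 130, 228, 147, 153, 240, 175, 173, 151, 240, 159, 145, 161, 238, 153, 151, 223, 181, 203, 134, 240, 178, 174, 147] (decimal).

12

Byte at offset 0: 0xEF = 11101111 → 3-byte char (#1). Advance 3.
Byte at offset 3: 0xDE = 11011110 → 2-byte char (#2). Advance 2.
Byte at offset 5: 0xE7 = 11100111 → 3-byte char (#3). Advance 3.
Byte at offset 8: 0xE9 = 11101001 → 3-byte char (#4). Advance 3.
Byte at offset 11: 0xE4 = 11100100 → 3-byte char (#5). Advance 3.
Byte at offset 14: 0xE4 = 11100100 → 3-byte char (#6). Advance 3.
Byte at offset 17: 0xF0 = 11110000 → 4-byte char (#7). Advance 4.
Byte at offset 21: 0xF0 = 11110000 → 4-byte char (#8). Advance 4.
Byte at offset 25: 0xEE = 11101110 → 3-byte char (#9). Advance 3.
Byte at offset 28: 0xDF = 11011111 → 2-byte char (#10). Advance 2.
Byte at offset 30: 0xCB = 11001011 → 2-byte char (#11). Advance 2.
Byte at offset 32: 0xF0 = 11110000 → 4-byte char (#12). Advance 4.
Reached end at offset 36 after 12 code points.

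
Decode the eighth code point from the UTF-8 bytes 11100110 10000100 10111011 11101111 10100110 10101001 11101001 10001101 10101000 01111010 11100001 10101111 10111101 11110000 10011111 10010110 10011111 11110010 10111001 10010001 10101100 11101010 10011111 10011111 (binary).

Offset 0: leading byte 0xE6 = 11100110 → 3-byte char #1 = E6 84 BB.
Offset 3: leading byte 0xEF = 11101111 → 3-byte char #2 = EF A6 A9.
Offset 6: leading byte 0xE9 = 11101001 → 3-byte char #3 = E9 8D A8.
Offset 9: leading byte 0x7A = 01111010 → 1-byte char #4 = 7A.
Offset 10: leading byte 0xE1 = 11100001 → 3-byte char #5 = E1 AF BD.
Offset 13: leading byte 0xF0 = 11110000 → 4-byte char #6 = F0 9F 96 9F.
Offset 17: leading byte 0xF2 = 11110010 → 4-byte char #7 = F2 B9 91 AC.
Offset 21: leading byte 0xEA = 11101010 → 3-byte char #8 = EA 9F 9F.
Leading byte 0xEA = 11101010 matches 1110xxxx → 3-byte sequence.
Byte 1: 0xEA = 11101010, payload 1010 (4 bits).
Byte 2: 0x9F = 10011111 (10xxxxxx ✓), payload 011111.
Byte 3: 0x9F = 10011111 (10xxxxxx ✓), payload 011111.
Concatenate: 1010011111011111 = 0xA7DF (16 bits → U+A7DF).

U+A7DF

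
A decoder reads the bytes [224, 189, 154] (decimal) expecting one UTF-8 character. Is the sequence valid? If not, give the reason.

valid

Leading byte 0xE0 = 11100000 → 3-byte form.
Continuation bytes 0xBD=10111101, 0x9A=10011010 all match 10xxxxxx.
Decoded value 0xF5A is ≥ 0x800 (shortest form) and not a surrogate.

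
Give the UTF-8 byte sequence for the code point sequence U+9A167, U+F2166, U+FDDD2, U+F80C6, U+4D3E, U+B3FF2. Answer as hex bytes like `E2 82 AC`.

F2 9A 85 A7 F3 B2 85 A6 F3 BD B7 92 F3 B8 83 86 E4 B4 BE F2 B3 BF B2

U+9A167: 4-byte form → F2 9A 85 A7.
U+F2166: 4-byte form → F3 B2 85 A6.
U+FDDD2: 4-byte form → F3 BD B7 92.
U+F80C6: 4-byte form → F3 B8 83 86.
U+4D3E: 3-byte form → E4 B4 BE.
U+B3FF2: 4-byte form → F2 B3 BF B2.
Concatenated (23 bytes): F2 9A 85 A7 F3 B2 85 A6 F3 BD B7 92 F3 B8 83 86 E4 B4 BE F2 B3 BF B2.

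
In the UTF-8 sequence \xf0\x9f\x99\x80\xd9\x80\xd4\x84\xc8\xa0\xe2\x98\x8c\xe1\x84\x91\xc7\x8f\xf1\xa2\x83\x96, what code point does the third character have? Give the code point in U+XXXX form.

U+0504

Offset 0: leading byte 0xF0 = 11110000 → 4-byte char #1 = F0 9F 99 80.
Offset 4: leading byte 0xD9 = 11011001 → 2-byte char #2 = D9 80.
Offset 6: leading byte 0xD4 = 11010100 → 2-byte char #3 = D4 84.
Leading byte 0xD4 = 11010100 matches 110xxxxx → 2-byte sequence.
Byte 1: 0xD4 = 11010100, payload 10100 (5 bits).
Byte 2: 0x84 = 10000100 (10xxxxxx ✓), payload 000100.
Concatenate: 10100000100 = 0x504 (11 bits → U+0504).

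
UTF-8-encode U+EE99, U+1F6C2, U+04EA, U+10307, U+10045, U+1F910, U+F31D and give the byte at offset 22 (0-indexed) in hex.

U+EE99 → 3-byte form EE BA 99 at offsets 0–2.
U+1F6C2 → 4-byte form F0 9F 9B 82 at offsets 3–6.
U+04EA → 2-byte form D3 AA at offsets 7–8.
U+10307 → 4-byte form F0 90 8C 87 at offsets 9–12.
U+10045 → 4-byte form F0 90 81 85 at offsets 13–16.
U+1F910 → 4-byte form F0 9F A4 90 at offsets 17–20.
U+F31D → 3-byte form EF 8C 9D at offsets 21–23.
Offset 22 falls in char 7's range; it's byte 2 of EF 8C 9D = 0x8C.

0x8C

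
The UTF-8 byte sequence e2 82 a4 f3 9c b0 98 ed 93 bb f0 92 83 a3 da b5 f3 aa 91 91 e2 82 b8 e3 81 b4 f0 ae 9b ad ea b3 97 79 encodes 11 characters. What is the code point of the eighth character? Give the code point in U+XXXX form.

U+3074

Offset 0: leading byte 0xE2 = 11100010 → 3-byte char #1 = E2 82 A4.
Offset 3: leading byte 0xF3 = 11110011 → 4-byte char #2 = F3 9C B0 98.
Offset 7: leading byte 0xED = 11101101 → 3-byte char #3 = ED 93 BB.
Offset 10: leading byte 0xF0 = 11110000 → 4-byte char #4 = F0 92 83 A3.
Offset 14: leading byte 0xDA = 11011010 → 2-byte char #5 = DA B5.
Offset 16: leading byte 0xF3 = 11110011 → 4-byte char #6 = F3 AA 91 91.
Offset 20: leading byte 0xE2 = 11100010 → 3-byte char #7 = E2 82 B8.
Offset 23: leading byte 0xE3 = 11100011 → 3-byte char #8 = E3 81 B4.
Leading byte 0xE3 = 11100011 matches 1110xxxx → 3-byte sequence.
Byte 1: 0xE3 = 11100011, payload 0011 (4 bits).
Byte 2: 0x81 = 10000001 (10xxxxxx ✓), payload 000001.
Byte 3: 0xB4 = 10110100 (10xxxxxx ✓), payload 110100.
Concatenate: 0011000001110100 = 0x3074 (16 bits → U+3074).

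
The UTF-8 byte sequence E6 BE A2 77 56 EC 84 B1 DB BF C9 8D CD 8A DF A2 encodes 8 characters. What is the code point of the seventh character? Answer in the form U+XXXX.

U+034A

Offset 0: leading byte 0xE6 = 11100110 → 3-byte char #1 = E6 BE A2.
Offset 3: leading byte 0x77 = 01110111 → 1-byte char #2 = 77.
Offset 4: leading byte 0x56 = 01010110 → 1-byte char #3 = 56.
Offset 5: leading byte 0xEC = 11101100 → 3-byte char #4 = EC 84 B1.
Offset 8: leading byte 0xDB = 11011011 → 2-byte char #5 = DB BF.
Offset 10: leading byte 0xC9 = 11001001 → 2-byte char #6 = C9 8D.
Offset 12: leading byte 0xCD = 11001101 → 2-byte char #7 = CD 8A.
Leading byte 0xCD = 11001101 matches 110xxxxx → 2-byte sequence.
Byte 1: 0xCD = 11001101, payload 01101 (5 bits).
Byte 2: 0x8A = 10001010 (10xxxxxx ✓), payload 001010.
Concatenate: 01101001010 = 0x34A (11 bits → U+034A).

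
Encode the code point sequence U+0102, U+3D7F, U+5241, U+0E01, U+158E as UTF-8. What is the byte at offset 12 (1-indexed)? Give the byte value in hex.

0xE1

1-indexed offset 12 is 0-indexed offset 11.
U+0102 → 2-byte form C4 82 at offsets 0–1.
U+3D7F → 3-byte form E3 B5 BF at offsets 2–4.
U+5241 → 3-byte form E5 89 81 at offsets 5–7.
U+0E01 → 3-byte form E0 B8 81 at offsets 8–10.
U+158E → 3-byte form E1 96 8E at offsets 11–13.
Offset 11 falls in char 5's range; it's byte 1 of E1 96 8E = 0xE1.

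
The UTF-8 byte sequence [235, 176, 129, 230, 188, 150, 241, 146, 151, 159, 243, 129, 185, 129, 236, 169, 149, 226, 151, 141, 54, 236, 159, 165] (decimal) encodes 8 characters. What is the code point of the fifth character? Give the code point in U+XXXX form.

Offset 0: leading byte 0xEB = 11101011 → 3-byte char #1 = EB B0 81.
Offset 3: leading byte 0xE6 = 11100110 → 3-byte char #2 = E6 BC 96.
Offset 6: leading byte 0xF1 = 11110001 → 4-byte char #3 = F1 92 97 9F.
Offset 10: leading byte 0xF3 = 11110011 → 4-byte char #4 = F3 81 B9 81.
Offset 14: leading byte 0xEC = 11101100 → 3-byte char #5 = EC A9 95.
Leading byte 0xEC = 11101100 matches 1110xxxx → 3-byte sequence.
Byte 1: 0xEC = 11101100, payload 1100 (4 bits).
Byte 2: 0xA9 = 10101001 (10xxxxxx ✓), payload 101001.
Byte 3: 0x95 = 10010101 (10xxxxxx ✓), payload 010101.
Concatenate: 1100101001010101 = 0xCA55 (16 bits → U+CA55).

U+CA55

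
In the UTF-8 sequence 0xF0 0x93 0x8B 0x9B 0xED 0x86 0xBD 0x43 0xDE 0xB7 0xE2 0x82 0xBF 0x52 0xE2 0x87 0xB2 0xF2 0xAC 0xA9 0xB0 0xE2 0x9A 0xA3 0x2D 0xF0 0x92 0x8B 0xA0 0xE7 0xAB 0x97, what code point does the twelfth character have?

Offset 0: leading byte 0xF0 = 11110000 → 4-byte char #1 = F0 93 8B 9B.
Offset 4: leading byte 0xED = 11101101 → 3-byte char #2 = ED 86 BD.
Offset 7: leading byte 0x43 = 01000011 → 1-byte char #3 = 43.
Offset 8: leading byte 0xDE = 11011110 → 2-byte char #4 = DE B7.
Offset 10: leading byte 0xE2 = 11100010 → 3-byte char #5 = E2 82 BF.
Offset 13: leading byte 0x52 = 01010010 → 1-byte char #6 = 52.
Offset 14: leading byte 0xE2 = 11100010 → 3-byte char #7 = E2 87 B2.
Offset 17: leading byte 0xF2 = 11110010 → 4-byte char #8 = F2 AC A9 B0.
Offset 21: leading byte 0xE2 = 11100010 → 3-byte char #9 = E2 9A A3.
Offset 24: leading byte 0x2D = 00101101 → 1-byte char #10 = 2D.
Offset 25: leading byte 0xF0 = 11110000 → 4-byte char #11 = F0 92 8B A0.
Offset 29: leading byte 0xE7 = 11100111 → 3-byte char #12 = E7 AB 97.
Leading byte 0xE7 = 11100111 matches 1110xxxx → 3-byte sequence.
Byte 1: 0xE7 = 11100111, payload 0111 (4 bits).
Byte 2: 0xAB = 10101011 (10xxxxxx ✓), payload 101011.
Byte 3: 0x97 = 10010111 (10xxxxxx ✓), payload 010111.
Concatenate: 0111101011010111 = 0x7AD7 (16 bits → U+7AD7).

U+7AD7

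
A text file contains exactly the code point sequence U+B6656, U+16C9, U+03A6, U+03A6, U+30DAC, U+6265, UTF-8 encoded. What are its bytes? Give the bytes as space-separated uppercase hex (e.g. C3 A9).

F2 B6 99 96 E1 9B 89 CE A6 CE A6 F0 B0 B6 AC E6 89 A5

U+B6656: 4-byte form → F2 B6 99 96.
U+16C9: 3-byte form → E1 9B 89.
U+03A6: 2-byte form → CE A6.
U+03A6: 2-byte form → CE A6.
U+30DAC: 4-byte form → F0 B0 B6 AC.
U+6265: 3-byte form → E6 89 A5.
Concatenated (18 bytes): F2 B6 99 96 E1 9B 89 CE A6 CE A6 F0 B0 B6 AC E6 89 A5.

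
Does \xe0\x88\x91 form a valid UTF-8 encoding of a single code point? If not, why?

invalid (overlong encoding)

Leading byte 0xE0 = 11100000 → 3-byte form.
Continuation bytes all match 10xxxxxx. Payload decodes to 0x211.
But 0x211 < 0x800, the minimum for a 3-byte sequence — this is an overlong encoding.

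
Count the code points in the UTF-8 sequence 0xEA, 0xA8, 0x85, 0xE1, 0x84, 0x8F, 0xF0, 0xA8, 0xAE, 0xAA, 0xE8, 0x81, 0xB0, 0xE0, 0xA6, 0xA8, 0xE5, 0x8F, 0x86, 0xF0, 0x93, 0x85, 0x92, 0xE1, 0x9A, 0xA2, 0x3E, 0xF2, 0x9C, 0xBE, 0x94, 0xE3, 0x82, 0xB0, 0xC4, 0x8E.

Byte at offset 0: 0xEA = 11101010 → 3-byte char (#1). Advance 3.
Byte at offset 3: 0xE1 = 11100001 → 3-byte char (#2). Advance 3.
Byte at offset 6: 0xF0 = 11110000 → 4-byte char (#3). Advance 4.
Byte at offset 10: 0xE8 = 11101000 → 3-byte char (#4). Advance 3.
Byte at offset 13: 0xE0 = 11100000 → 3-byte char (#5). Advance 3.
Byte at offset 16: 0xE5 = 11100101 → 3-byte char (#6). Advance 3.
Byte at offset 19: 0xF0 = 11110000 → 4-byte char (#7). Advance 4.
Byte at offset 23: 0xE1 = 11100001 → 3-byte char (#8). Advance 3.
Byte at offset 26: 0x3E = 00111110 → 1-byte char (#9). Advance 1.
Byte at offset 27: 0xF2 = 11110010 → 4-byte char (#10). Advance 4.
Byte at offset 31: 0xE3 = 11100011 → 3-byte char (#11). Advance 3.
Byte at offset 34: 0xC4 = 11000100 → 2-byte char (#12). Advance 2.
Reached end at offset 36 after 12 code points.

12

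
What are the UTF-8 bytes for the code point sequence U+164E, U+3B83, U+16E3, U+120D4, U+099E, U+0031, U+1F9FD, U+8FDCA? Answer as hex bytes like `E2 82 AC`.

E1 99 8E E3 AE 83 E1 9B A3 F0 92 83 94 E0 A6 9E 31 F0 9F A7 BD F2 8F B7 8A

U+164E: 3-byte form → E1 99 8E.
U+3B83: 3-byte form → E3 AE 83.
U+16E3: 3-byte form → E1 9B A3.
U+120D4: 4-byte form → F0 92 83 94.
U+099E: 3-byte form → E0 A6 9E.
U+0031: 1-byte form → 31.
U+1F9FD: 4-byte form → F0 9F A7 BD.
U+8FDCA: 4-byte form → F2 8F B7 8A.
Concatenated (25 bytes): E1 99 8E E3 AE 83 E1 9B A3 F0 92 83 94 E0 A6 9E 31 F0 9F A7 BD F2 8F B7 8A.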